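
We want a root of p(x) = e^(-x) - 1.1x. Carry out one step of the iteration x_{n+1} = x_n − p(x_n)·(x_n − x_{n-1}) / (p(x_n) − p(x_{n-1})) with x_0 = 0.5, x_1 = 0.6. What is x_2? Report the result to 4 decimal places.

0.5337

p(0.5) = 0.056531, p(0.6) = -0.111188
x_2 = 0.600000 − (-0.111188)·(0.600000 − 0.500000) / (-0.111188 − 0.056531) = 0.600000 − (-0.011119)/(-0.167719) = 0.533706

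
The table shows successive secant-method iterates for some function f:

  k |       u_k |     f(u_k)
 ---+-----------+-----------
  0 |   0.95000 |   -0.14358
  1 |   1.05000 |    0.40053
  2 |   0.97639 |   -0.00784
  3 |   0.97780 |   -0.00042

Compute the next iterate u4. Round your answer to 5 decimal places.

u4 = 0.97780 − (-0.00042)·(0.97780 − 0.97639) / (-0.00042 − (-0.00784))
   = 0.97780 − (-0.0000006)/(0.0074200) = 0.9778798

0.97788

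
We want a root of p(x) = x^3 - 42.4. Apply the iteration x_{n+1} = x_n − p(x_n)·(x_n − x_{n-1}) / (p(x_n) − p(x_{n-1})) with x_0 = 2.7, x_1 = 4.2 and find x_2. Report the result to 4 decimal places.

p(2.7) = -22.717000, p(4.2) = 31.688000
x_2 = 4.200000 − 31.688000·(4.200000 − 2.700000) / (31.688000 − (-22.717000)) = 4.200000 − (47.532000)/(54.405000) = 3.326330

3.3263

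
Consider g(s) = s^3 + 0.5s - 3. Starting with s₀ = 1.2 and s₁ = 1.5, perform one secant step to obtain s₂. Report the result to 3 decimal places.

1.312

g(1.2) = -0.67200, g(1.5) = 1.12500
s₂ = 1.50000 − 1.12500·(1.50000 − 1.20000) / (1.12500 − (-0.67200)) = 1.50000 − (0.33750)/(1.79700) = 1.31219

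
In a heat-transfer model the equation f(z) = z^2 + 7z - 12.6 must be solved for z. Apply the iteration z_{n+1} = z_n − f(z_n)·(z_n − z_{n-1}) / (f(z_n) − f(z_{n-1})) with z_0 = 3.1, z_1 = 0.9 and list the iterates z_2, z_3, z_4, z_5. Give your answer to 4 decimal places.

1.3991, 1.4904, 1.4849, 1.4850

f(3.1) = 18.710000, f(0.9) = -5.490000
z_2 = 0.900000 − (-5.490000)·(0.900000 − 3.100000) / (-5.490000 − 18.710000) = 0.900000 − (12.078000)/(-24.200000) = 1.399091
f(1.399091) = -0.848908
z_3 = 1.399091 − (-0.848908)·(1.399091 − 0.900000) / (-0.848908 − (-5.490000)) = 1.399091 − (-0.423682)/(4.641092) = 1.490380
f(1.490380) = 0.053895
z_4 = 1.490380 − 0.053895·(1.490380 − 1.399091) / (0.053895 − (-0.848908)) = 1.490380 − (0.004920)/(0.902804) = 1.484931
f(1.484931) = -0.000468
z_5 = 1.484931 − (-0.000468)·(1.484931 − 1.490380) / (-0.000468 − 0.053895) = 1.484931 − (0.000003)/(-0.054363) = 1.484977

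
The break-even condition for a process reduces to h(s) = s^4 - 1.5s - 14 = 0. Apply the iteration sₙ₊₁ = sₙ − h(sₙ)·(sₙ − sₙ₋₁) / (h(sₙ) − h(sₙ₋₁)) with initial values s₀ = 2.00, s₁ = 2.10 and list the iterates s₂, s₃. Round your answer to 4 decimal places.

h(2.00) = -1.000000, h(2.10) = 2.298100
s₂ = 2.100000 − 2.298100·(2.100000 − 2.000000) / (2.298100 − (-1.000000)) = 2.100000 − (0.229810)/(3.298100) = 2.030320
h(2.030320) = -0.052937
s₃ = 2.030320 − (-0.052937)·(2.030320 − 2.100000) / (-0.052937 − 2.298100) = 2.030320 − (0.003689)/(-2.351037) = 2.031889

2.0303, 2.0319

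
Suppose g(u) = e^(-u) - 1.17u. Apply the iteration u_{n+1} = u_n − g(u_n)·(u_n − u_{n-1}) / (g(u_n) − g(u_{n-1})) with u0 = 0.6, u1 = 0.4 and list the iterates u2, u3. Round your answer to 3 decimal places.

g(0.6) = -0.15319, g(0.4) = 0.20232
u2 = 0.40000 − 0.20232·(0.40000 − 0.60000) / (0.20232 − (-0.15319)) = 0.40000 − (-0.04046)/(0.35551) = 0.51382
g(0.51382) = -0.00296
u3 = 0.51382 − (-0.00296)·(0.51382 − 0.40000) / (-0.00296 − 0.20232) = 0.51382 − (-0.00034)/(-0.20528) = 0.51218

0.514, 0.512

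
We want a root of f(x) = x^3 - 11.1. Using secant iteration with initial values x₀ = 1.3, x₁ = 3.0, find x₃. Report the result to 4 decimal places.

f(1.3) = -8.903000, f(3.0) = 15.900000
x₂ = 3.000000 − 15.900000·(3.000000 − 1.300000) / (15.900000 − (-8.903000)) = 3.000000 − (27.030000)/(24.803000) = 1.910212
f(1.910212) = -4.129803
x₃ = 1.910212 − (-4.129803)·(1.910212 − 3.000000) / (-4.129803 − 15.900000) = 1.910212 − (4.500608)/(-20.029803) = 2.134908

2.1349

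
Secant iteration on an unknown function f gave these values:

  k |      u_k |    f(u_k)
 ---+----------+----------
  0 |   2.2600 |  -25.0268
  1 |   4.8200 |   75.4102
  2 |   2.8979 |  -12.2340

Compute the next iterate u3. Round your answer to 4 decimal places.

u3 = 2.8979 − (-12.2340)·(2.8979 − 4.8200) / (-12.2340 − 75.4102)
   = 2.8979 − (23.514971)/(-87.644200) = 3.166200

3.1662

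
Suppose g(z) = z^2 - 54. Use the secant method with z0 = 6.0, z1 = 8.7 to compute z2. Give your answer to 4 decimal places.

7.2245

g(6.0) = -18.000000, g(8.7) = 21.690000
z2 = 8.700000 − 21.690000·(8.700000 − 6.000000) / (21.690000 − (-18.000000)) = 8.700000 − (58.563000)/(39.690000) = 7.224490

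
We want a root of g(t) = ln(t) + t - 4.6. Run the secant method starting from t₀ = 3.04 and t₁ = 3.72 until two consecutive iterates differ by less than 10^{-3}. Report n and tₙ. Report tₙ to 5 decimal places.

g(3.04) = -0.4481425, g(3.72) = 0.4337237
t₂ = 3.7200000 − 0.4337237·(0.6800000)/(0.8818662) = 3.3855591;  |Δ| = 0.3344409
g(3.3855591) = 0.0050782
t₃ = 3.3855591 − 0.0050782·(-0.3344409)/(-0.4286455) = 3.3815970;  |Δ| = 0.0039621
g(3.3815970) = -0.0000549
t₄ = 3.3815970 − (-0.0000549)·(-0.0039621)/(-0.0051331) = 3.3816394;  |Δ| = 0.0000424
|t₄ − t₃| = 0.0000424 < 10^{-3}

n = 4, tₙ = 3.38164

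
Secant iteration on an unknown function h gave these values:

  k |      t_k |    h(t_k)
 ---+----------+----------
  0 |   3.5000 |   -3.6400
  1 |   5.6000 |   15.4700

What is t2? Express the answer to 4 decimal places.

3.9000

t2 = 5.6000 − 15.4700·(5.6000 − 3.5000) / (15.4700 − (-3.6400))
   = 5.6000 − (32.487000)/(19.110000) = 3.900000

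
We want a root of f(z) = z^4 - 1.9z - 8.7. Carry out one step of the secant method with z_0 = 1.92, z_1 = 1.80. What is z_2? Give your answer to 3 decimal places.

1.868

f(1.92) = 1.24154, f(1.80) = -1.62240
z_2 = 1.80000 − (-1.62240)·(1.80000 − 1.92000) / (-1.62240 − 1.24154) = 1.80000 − (0.19469)/(-2.86394) = 1.86798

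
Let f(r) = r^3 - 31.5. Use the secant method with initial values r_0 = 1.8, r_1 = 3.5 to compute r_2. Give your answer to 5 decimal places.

f(1.8) = -25.6680000, f(3.5) = 11.3750000
r_2 = 3.5000000 − 11.3750000·(3.5000000 − 1.8000000) / (11.3750000 − (-25.6680000)) = 3.5000000 − (19.3375000)/(37.0430000) = 2.9779715

2.97797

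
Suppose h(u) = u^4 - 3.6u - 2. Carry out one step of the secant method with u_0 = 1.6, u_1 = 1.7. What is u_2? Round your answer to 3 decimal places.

1.684

h(1.6) = -1.20640, h(1.7) = 0.23210
u_2 = 1.70000 − 0.23210·(1.70000 − 1.60000) / (0.23210 − (-1.20640)) = 1.70000 − (0.02321)/(1.43850) = 1.68387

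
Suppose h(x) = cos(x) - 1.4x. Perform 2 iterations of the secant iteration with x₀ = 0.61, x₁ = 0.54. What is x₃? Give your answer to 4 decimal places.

0.5925

h(0.61) = -0.034352, h(0.54) = 0.101709
x₂ = 0.540000 − 0.101709·(0.540000 − 0.610000) / (0.101709 − (-0.034352)) = 0.540000 − (-0.007120)/(0.136061) = 0.592327
h(0.592327) = 0.000387
x₃ = 0.592327 − 0.000387·(0.592327 − 0.540000) / (0.000387 − 0.101709) = 0.592327 − (0.000020)/(-0.101322) = 0.592526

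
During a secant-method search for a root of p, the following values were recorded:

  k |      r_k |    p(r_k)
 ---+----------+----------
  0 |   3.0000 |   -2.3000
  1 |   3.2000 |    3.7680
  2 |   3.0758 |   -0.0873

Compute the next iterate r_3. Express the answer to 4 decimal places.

3.0786

r_3 = 3.0758 − (-0.0873)·(3.0758 − 3.2000) / (-0.0873 − 3.7680)
   = 3.0758 − (0.010843)/(-3.855300) = 3.078612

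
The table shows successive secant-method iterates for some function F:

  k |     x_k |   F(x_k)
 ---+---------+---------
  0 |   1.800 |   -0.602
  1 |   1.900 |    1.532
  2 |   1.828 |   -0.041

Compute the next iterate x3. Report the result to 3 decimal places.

x3 = 1.828 − (-0.041)·(1.828 − 1.900) / (-0.041 − 1.532)
   = 1.828 − (0.00295)/(-1.57300) = 1.82988

1.830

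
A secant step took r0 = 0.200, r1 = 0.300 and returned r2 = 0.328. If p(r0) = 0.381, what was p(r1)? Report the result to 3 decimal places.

0.083

The secant line through (0.200, 0.381) and (0.300, p(r1)) crosses zero at r2 = 0.328.
So (0.200, 0.381), (0.300, p(r1)), (0.328, 0) are collinear:
p(r1) = 0.381 · (0.300 − 0.328) / (0.200 − 0.328) = 0.381 · (-0.02800)/(-0.12800) = 0.08334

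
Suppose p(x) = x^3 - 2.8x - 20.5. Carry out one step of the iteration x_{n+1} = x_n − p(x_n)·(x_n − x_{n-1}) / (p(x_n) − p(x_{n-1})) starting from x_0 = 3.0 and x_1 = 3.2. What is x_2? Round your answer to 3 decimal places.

3.073

p(3.0) = -1.90000, p(3.2) = 3.30800
x_2 = 3.20000 − 3.30800·(3.20000 − 3.00000) / (3.30800 − (-1.90000)) = 3.20000 − (0.66160)/(5.20800) = 3.07296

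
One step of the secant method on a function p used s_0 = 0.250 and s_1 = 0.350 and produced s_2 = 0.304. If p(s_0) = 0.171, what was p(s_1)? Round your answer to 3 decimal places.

The secant line through (0.250, 0.171) and (0.350, p(s_1)) crosses zero at s_2 = 0.304.
So (0.250, 0.171), (0.350, p(s_1)), (0.304, 0) are collinear:
p(s_1) = 0.171 · (0.350 − 0.304) / (0.250 − 0.304) = 0.171 · (0.04600)/(-0.05400) = -0.14567

-0.146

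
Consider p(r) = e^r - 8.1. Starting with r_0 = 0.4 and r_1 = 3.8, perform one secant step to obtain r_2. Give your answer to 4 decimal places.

0.9200

p(0.4) = -6.608175, p(3.8) = 36.601184
r_2 = 3.800000 − 36.601184·(3.800000 − 0.400000) / (36.601184 − (-6.608175)) = 3.800000 − (124.444027)/(43.209360) = 0.919975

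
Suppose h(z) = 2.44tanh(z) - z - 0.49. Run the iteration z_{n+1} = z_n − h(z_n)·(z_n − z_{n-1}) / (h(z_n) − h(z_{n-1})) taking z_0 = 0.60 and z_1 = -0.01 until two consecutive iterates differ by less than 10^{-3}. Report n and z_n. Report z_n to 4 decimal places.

n = 5, z_n = 0.3667

h(0.60) = 0.220401, h(-0.01) = -0.504399
z_2 = -0.010000 − (-0.504399)·(-0.610000)/(-0.724800) = 0.414508;  |Δ| = 0.424508
h(0.414508) = 0.052689
z_3 = 0.414508 − 0.052689·(0.424508)/(0.557088) = 0.374359;  |Δ| = 0.040149
h(0.374359) = 0.008669
z_4 = 0.374359 − 0.008669·(-0.040149)/(-0.044019) = 0.366452;  |Δ| = 0.007907
h(0.366452) = -0.000294
z_5 = 0.366452 − (-0.000294)·(-0.007907)/(-0.008964) = 0.366711;  |Δ| = 0.000260
|z_5 − z_4| = 0.000260 < 10^{-3}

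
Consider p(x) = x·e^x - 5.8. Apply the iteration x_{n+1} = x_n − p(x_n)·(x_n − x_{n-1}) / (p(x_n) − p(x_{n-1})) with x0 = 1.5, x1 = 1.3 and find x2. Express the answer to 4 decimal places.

p(1.5) = 0.922534, p(1.3) = -1.029914
x2 = 1.300000 − (-1.029914)·(1.300000 − 1.500000) / (-1.029914 − 0.922534) = 1.300000 − (0.205983)/(-1.952448) = 1.405500

1.4055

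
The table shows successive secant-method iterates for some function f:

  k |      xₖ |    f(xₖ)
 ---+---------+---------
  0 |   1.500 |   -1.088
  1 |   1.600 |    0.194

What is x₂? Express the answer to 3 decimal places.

x₂ = 1.600 − 0.194·(1.600 − 1.500) / (0.194 − (-1.088))
   = 1.600 − (0.01940)/(1.28200) = 1.58487

1.585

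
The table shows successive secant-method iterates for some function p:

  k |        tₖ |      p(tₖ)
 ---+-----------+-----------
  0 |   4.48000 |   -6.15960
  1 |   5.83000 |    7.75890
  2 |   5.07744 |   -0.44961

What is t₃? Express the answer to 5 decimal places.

5.11866

t₃ = 5.07744 − (-0.44961)·(5.07744 − 5.83000) / (-0.44961 − 7.75890)
   = 5.07744 − (0.3383585)/(-8.2085100) = 5.1186605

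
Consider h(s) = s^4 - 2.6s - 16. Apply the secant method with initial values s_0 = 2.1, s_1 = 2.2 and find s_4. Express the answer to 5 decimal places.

h(2.1) = -2.0119000, h(2.2) = 1.7056000
s_2 = 2.2000000 − 1.7056000·(2.2000000 − 2.1000000) / (1.7056000 − (-2.0119000)) = 2.2000000 − (0.1705600)/(3.7175000) = 2.1541197
h(2.1541197) = -0.0689610
s_3 = 2.1541197 − (-0.0689610)·(2.1541197 − 2.2000000) / (-0.0689610 − 1.7056000) = 2.1541197 − (0.0031640)/(-1.7745610) = 2.1559027
h(2.1559027) = -0.0022214
s_4 = 2.1559027 − (-0.0022214)·(2.1559027 − 2.1541197) / (-0.0022214 − (-0.0689610)) = 2.1559027 − (-0.0000040)/(0.0667396) = 2.1559620

2.15596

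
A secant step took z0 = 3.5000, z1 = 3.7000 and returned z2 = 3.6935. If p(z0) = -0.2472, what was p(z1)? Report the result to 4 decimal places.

0.0083

The secant line through (3.5000, -0.2472) and (3.7000, p(z1)) crosses zero at z2 = 3.6935.
So (3.5000, -0.2472), (3.7000, p(z1)), (3.6935, 0) are collinear:
p(z1) = -0.2472 · (3.7000 − 3.6935) / (3.5000 − 3.6935) = -0.2472 · (0.006500)/(-0.193500) = 0.008304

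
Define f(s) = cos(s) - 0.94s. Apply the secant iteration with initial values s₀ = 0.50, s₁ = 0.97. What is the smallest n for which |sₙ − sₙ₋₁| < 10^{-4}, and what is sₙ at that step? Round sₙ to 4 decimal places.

n = 5, sₙ = 0.7664

f(0.50) = 0.407583, f(0.97) = -0.346500
s₂ = 0.970000 − (-0.346500)·(0.470000)/(-0.754083) = 0.754035;  |Δ| = 0.215965
f(0.754035) = 0.020139
s₃ = 0.754035 − 0.020139·(-0.215965)/(0.366639) = 0.765898;  |Δ| = 0.011863
f(0.765898) = 0.000816
s₄ = 0.765898 − 0.000816·(0.011863)/(-0.019323) = 0.766399;  |Δ| = 0.000501
f(0.766399) = -0.000002
s₅ = 0.766399 − (-0.000002)·(0.000501)/(-0.000818) = 0.766398;  |Δ| = 0.000001
|s₅ − s₄| = 0.000001 < 10^{-4}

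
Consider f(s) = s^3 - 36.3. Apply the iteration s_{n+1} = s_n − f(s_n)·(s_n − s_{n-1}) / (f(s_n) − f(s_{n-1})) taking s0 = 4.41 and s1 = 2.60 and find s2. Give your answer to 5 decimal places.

3.09700

f(4.41) = 49.4661210, f(2.60) = -18.7240000
s2 = 2.6000000 − (-18.7240000)·(2.6000000 − 4.4100000) / (-18.7240000 − 49.4661210) = 2.6000000 − (33.8904400)/(-68.1901210) = 3.0969993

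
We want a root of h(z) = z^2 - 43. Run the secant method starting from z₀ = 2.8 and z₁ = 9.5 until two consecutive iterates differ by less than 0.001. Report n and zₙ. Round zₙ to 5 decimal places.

h(2.8) = -35.1600000, h(9.5) = 47.2500000
z₂ = 9.5000000 − 47.2500000·(6.7000000)/(82.4100000) = 5.6585366;  |Δ| = 3.8414634
h(5.6585366) = -10.9809637
z₃ = 5.6585366 − (-10.9809637)·(-3.8414634)/(-58.2309637) = 6.3829445;  |Δ| = 0.7244079
h(6.3829445) = -2.2580196
z₄ = 6.3829445 − (-2.2580196)·(0.7244079)/(8.7229441) = 6.5704646;  |Δ| = 0.1875201
h(6.5704646) = 0.1710048
z₅ = 6.5704646 − 0.1710048·(0.1875201)/(2.4290245) = 6.5572631;  |Δ| = 0.0132015
h(6.5572631) = -0.0023013
z₆ = 6.5572631 − (-0.0023013)·(-0.0132015)/(-0.1733061) = 6.5574384;  |Δ| = 0.0001753
|z₆ − z₅| = 0.0001753 < 0.001

n = 6, zₙ = 6.55744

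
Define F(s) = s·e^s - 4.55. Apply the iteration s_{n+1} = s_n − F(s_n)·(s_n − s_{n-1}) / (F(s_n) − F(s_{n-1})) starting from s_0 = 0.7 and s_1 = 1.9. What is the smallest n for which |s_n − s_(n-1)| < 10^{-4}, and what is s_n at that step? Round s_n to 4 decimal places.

n = 7, s_n = 1.2734

F(0.7) = -3.140373, F(1.9) = 8.153199
s_2 = 1.900000 − 8.153199·(1.200000)/(11.293573) = 1.033681;  |Δ| = 0.866319
F(1.033681) = -1.643915
s_3 = 1.033681 − (-1.643915)·(-0.866319)/(-9.797115) = 1.179046;  |Δ| = 0.145365
F(1.179046) = -0.716605
s_4 = 1.179046 − (-0.716605)·(0.145365)/(0.927310) = 1.291380;  |Δ| = 0.112335
F(1.291380) = 0.147789
s_5 = 1.291380 − 0.147789·(0.112335)/(0.864394) = 1.272174;  |Δ| = 0.019206
F(1.272174) = -0.010117
s_6 = 1.272174 − (-0.010117)·(-0.019206)/(-0.157906) = 1.273405;  |Δ| = 0.001231
F(1.273405) = -0.000130
s_7 = 1.273405 − (-0.000130)·(0.001231)/(0.009987) = 1.273421;  |Δ| = 0.000016
|s_7 − s_6| = 0.000016 < 10^{-4}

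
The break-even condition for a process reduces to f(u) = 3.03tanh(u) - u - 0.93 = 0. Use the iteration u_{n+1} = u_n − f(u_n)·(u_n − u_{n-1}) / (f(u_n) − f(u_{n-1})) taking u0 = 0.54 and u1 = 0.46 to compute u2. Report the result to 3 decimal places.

0.523

f(0.54) = 0.02375, f(0.46) = -0.08684
u2 = 0.46000 − (-0.08684)·(0.46000 − 0.54000) / (-0.08684 − 0.02375) = 0.46000 − (0.00695)/(-0.11060) = 0.52282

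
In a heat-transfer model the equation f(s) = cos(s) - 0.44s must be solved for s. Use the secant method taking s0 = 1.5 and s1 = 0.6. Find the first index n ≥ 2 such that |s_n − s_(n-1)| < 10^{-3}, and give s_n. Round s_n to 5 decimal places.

f(1.5) = -0.5892628, f(0.6) = 0.5613356
s2 = 0.6000000 − 0.5613356·(-0.9000000)/(1.1505984) = 1.0390777;  |Δ| = 0.4390777
f(1.0390777) = 0.0498213
s3 = 1.0390777 − 0.0498213·(0.4390777)/(-0.5115143) = 1.0818437;  |Δ| = 0.0427660
f(1.0818437) = -0.0063097
s4 = 1.0818437 − (-0.0063097)·(0.0427660)/(-0.0561310) = 1.0770363;  |Δ| = 0.0048073
f(1.0770363) = 0.0000441
s5 = 1.0770363 − 0.0000441·(-0.0048073)/(0.0063538) = 1.0770697;  |Δ| = 0.0000334
|s5 − s4| = 0.0000334 < 10^{-3}

n = 5, s_n = 1.07707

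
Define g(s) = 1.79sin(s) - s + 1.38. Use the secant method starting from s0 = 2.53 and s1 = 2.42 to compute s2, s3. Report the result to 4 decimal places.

2.4792, 2.4799

g(2.53) = -0.122232, g(2.42) = 0.142440
s2 = 2.420000 − 0.142440·(2.420000 − 2.530000) / (0.142440 − (-0.122232)) = 2.420000 − (-0.015668)/(0.264672) = 2.479199
g(2.479199) = 0.001661
s3 = 2.479199 − 0.001661·(2.479199 − 2.420000) / (0.001661 − 0.142440) = 2.479199 − (0.000098)/(-0.140779) = 2.479898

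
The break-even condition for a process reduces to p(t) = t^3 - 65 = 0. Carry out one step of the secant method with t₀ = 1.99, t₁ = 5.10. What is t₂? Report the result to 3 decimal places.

p(1.99) = -57.11940, p(5.10) = 67.65100
t₂ = 5.10000 − 67.65100·(5.10000 − 1.99000) / (67.65100 − (-57.11940)) = 5.10000 − (210.39461)/(124.77040) = 3.41375

3.414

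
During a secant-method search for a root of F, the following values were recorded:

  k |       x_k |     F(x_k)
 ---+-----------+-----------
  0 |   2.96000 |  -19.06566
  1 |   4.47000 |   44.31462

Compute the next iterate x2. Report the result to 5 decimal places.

3.41423

x2 = 4.47000 − 44.31462·(4.47000 − 2.96000) / (44.31462 − (-19.06566))
   = 4.47000 − (66.9150762)/(63.3802800) = 3.4142288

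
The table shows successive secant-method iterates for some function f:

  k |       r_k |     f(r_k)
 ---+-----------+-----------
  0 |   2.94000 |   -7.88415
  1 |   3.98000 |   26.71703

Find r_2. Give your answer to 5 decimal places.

3.17697

r_2 = 3.98000 − 26.71703·(3.98000 − 2.94000) / (26.71703 − (-7.88415))
   = 3.98000 − (27.7857112)/(34.6011800) = 3.1769721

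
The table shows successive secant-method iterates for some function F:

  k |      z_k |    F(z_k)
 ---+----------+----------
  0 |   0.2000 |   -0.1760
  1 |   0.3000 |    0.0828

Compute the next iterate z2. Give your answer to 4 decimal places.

z2 = 0.3000 − 0.0828·(0.3000 − 0.2000) / (0.0828 − (-0.1760))
   = 0.3000 − (0.008280)/(0.258800) = 0.268006

0.2680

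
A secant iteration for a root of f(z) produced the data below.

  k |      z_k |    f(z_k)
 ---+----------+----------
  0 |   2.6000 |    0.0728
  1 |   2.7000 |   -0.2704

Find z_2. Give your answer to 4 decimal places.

2.6212

z_2 = 2.7000 − (-0.2704)·(2.7000 − 2.6000) / (-0.2704 − 0.0728)
   = 2.7000 − (-0.027040)/(-0.343200) = 2.621212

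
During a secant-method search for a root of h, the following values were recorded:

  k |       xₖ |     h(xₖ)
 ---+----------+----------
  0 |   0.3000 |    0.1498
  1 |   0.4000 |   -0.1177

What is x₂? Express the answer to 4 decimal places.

0.3560

x₂ = 0.4000 − (-0.1177)·(0.4000 − 0.3000) / (-0.1177 − 0.1498)
   = 0.4000 − (-0.011770)/(-0.267500) = 0.356000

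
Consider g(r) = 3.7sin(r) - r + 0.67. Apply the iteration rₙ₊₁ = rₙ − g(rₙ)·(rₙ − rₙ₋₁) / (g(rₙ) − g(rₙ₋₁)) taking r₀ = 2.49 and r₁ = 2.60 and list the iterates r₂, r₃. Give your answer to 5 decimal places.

g(2.49) = 0.4238780, g(2.60) = -0.0226449
r₂ = 2.6000000 − (-0.0226449)·(2.6000000 − 2.4900000) / (-0.0226449 − 0.4238780) = 2.6000000 − (-0.0024909)/(-0.4465230) = 2.5944215
g(2.5944215) = 0.0005905
r₃ = 2.5944215 − 0.0005905·(2.5944215 − 2.6000000) / (0.0005905 − (-0.0226449)) = 2.5944215 − (-0.0000033)/(0.0232354) = 2.5945632

2.59442, 2.59456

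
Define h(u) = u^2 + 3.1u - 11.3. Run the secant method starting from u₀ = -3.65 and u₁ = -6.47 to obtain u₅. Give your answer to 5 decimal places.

-5.25168

h(-3.65) = -9.2925000, h(-6.47) = 10.5039000
u₂ = -6.4700000 − 10.5039000·(-6.4700000 − (-3.6500000)) / (10.5039000 − (-9.2925000)) = -6.4700000 − (-29.6209980)/(19.7964000) = -4.9737179
h(-4.9737179) = -1.9806554
u₃ = -4.9737179 − (-1.9806554)·(-4.9737179 − (-6.4700000)) / (-1.9806554 − 10.5039000) = -4.9737179 − (-2.9636191)/(-12.4845554) = -5.2111008
h(-5.2111008) = -0.2988411
u₄ = -5.2111008 − (-0.2988411)·(-5.2111008 − (-4.9737179)) / (-0.2988411 − (-1.9806554)) = -5.2111008 − (0.0709397)/(1.6818143) = -5.2532813
h(-5.2532813) = 0.0117921
u₅ = -5.2532813 − 0.0117921·(-5.2532813 − (-5.2111008)) / (0.0117921 − (-0.2988411)) = -5.2532813 − (-0.0004974)/(0.3106332) = -5.2516800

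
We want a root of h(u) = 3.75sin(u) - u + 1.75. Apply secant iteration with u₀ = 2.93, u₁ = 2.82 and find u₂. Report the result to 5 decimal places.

2.84498

h(2.93) = -0.3924351, h(2.82) = 0.1152924
u₂ = 2.8200000 − 0.1152924·(2.8200000 − 2.9300000) / (0.1152924 − (-0.3924351)) = 2.8200000 − (-0.0126822)/(0.5077275) = 2.8449783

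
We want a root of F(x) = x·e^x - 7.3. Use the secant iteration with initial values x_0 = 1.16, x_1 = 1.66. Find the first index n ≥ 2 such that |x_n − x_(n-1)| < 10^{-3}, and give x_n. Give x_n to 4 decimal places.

F(1.16) = -3.599677, F(1.66) = 1.430456
x_2 = 1.660000 − 1.430456·(0.500000)/(5.030133) = 1.517811;  |Δ| = 0.142189
F(1.517811) = -0.375397
x_3 = 1.517811 − (-0.375397)·(-0.142189)/(-1.805853) = 1.547369;  |Δ| = 0.029558
F(1.547369) = -0.028770
x_4 = 1.547369 − (-0.028770)·(0.029558)/(0.346627) = 1.549823;  |Δ| = 0.002453
F(1.549823) = 0.000647
x_5 = 1.549823 − 0.000647·(0.002453)/(0.029417) = 1.549769;  |Δ| = 0.000054
|x_5 − x_4| = 0.000054 < 10^{-3}

n = 5, x_n = 1.5498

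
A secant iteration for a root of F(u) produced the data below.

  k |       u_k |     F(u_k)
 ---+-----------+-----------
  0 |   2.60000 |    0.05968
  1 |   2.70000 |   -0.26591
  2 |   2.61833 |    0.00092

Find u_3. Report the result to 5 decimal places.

u_3 = 2.61833 − 0.00092·(2.61833 − 2.70000) / (0.00092 − (-0.26591))
   = 2.61833 − (-0.0000751)/(0.2668300) = 2.6186116

2.61861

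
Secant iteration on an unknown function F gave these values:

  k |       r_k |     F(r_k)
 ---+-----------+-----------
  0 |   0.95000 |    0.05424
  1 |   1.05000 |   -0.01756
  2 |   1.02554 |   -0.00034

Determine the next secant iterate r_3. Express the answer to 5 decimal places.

r_3 = 1.02554 − (-0.00034)·(1.02554 − 1.05000) / (-0.00034 − (-0.01756))
   = 1.02554 − (0.0000083)/(0.0172200) = 1.0250570

1.02506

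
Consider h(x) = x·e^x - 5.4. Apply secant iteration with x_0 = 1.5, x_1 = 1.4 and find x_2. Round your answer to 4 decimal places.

h(1.5) = 1.322534, h(1.4) = 0.277280
x_2 = 1.400000 − 0.277280·(1.400000 − 1.500000) / (0.277280 − 1.322534) = 1.400000 − (-0.027728)/(-1.045254) = 1.373472

1.3735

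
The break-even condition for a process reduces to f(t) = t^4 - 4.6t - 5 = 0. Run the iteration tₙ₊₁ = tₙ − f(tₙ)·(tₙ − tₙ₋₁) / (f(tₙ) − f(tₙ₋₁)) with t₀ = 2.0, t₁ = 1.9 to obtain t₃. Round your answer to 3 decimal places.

f(2.0) = 1.80000, f(1.9) = -0.70790
t₂ = 1.90000 − (-0.70790)·(1.90000 − 2.00000) / (-0.70790 − 1.80000) = 1.90000 − (0.07079)/(-2.50790) = 1.92823
f(1.92823) = -0.04588
t₃ = 1.92823 − (-0.04588)·(1.92823 − 1.90000) / (-0.04588 − (-0.70790)) = 1.92823 − (-0.00130)/(0.66202) = 1.93018

1.930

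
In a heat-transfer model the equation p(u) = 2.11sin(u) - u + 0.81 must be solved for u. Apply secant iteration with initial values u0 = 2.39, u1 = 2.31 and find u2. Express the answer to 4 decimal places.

p(2.39) = -0.139285, p(2.31) = 0.059301
u2 = 2.310000 − 0.059301·(2.310000 − 2.390000) / (0.059301 − (-0.139285)) = 2.310000 − (-0.004744)/(0.198586) = 2.333889

2.3339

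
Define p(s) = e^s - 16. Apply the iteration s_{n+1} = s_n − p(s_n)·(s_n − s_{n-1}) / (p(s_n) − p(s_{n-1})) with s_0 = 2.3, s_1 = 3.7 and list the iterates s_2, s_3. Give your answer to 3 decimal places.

p(2.3) = -6.02582, p(3.7) = 24.44730
s_2 = 3.70000 − 24.44730·(3.70000 − 2.30000) / (24.44730 − (-6.02582)) = 3.70000 − (34.22623)/(30.47312) = 2.57684
p(2.57684) = -2.84451
s_3 = 2.57684 − (-2.84451)·(2.57684 − 3.70000) / (-2.84451 − 24.44730) = 2.57684 − (3.19485)/(-27.29182) = 2.69390

2.577, 2.694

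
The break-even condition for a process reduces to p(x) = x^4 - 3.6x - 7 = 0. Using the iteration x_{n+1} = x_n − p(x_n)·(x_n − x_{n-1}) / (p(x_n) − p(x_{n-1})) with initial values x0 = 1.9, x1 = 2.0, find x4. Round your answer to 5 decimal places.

1.93290

p(1.9) = -0.8079000, p(2.0) = 1.8000000
x2 = 2.0000000 − 1.8000000·(2.0000000 − 1.9000000) / (1.8000000 − (-0.8079000)) = 2.0000000 − (0.1800000)/(2.6079000) = 1.9309789
p(1.9309789) = -0.0484719
x3 = 1.9309789 − (-0.0484719)·(1.9309789 − 2.0000000) / (-0.0484719 − 1.8000000) = 1.9309789 − (0.0033456)/(-1.8484719) = 1.9327889
p(1.9327889) = -0.0027886
x4 = 1.9327889 − (-0.0027886)·(1.9327889 − 1.9309789) / (-0.0027886 − (-0.0484719)) = 1.9327889 − (-0.0000050)/(0.0456833) = 1.9328993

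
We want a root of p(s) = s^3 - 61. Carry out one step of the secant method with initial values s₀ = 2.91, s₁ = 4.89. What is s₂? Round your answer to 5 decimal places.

p(2.91) = -36.3578290, p(4.89) = 55.9301690
s₂ = 4.8900000 − 55.9301690·(4.8900000 − 2.9100000) / (55.9301690 − (-36.3578290)) = 4.8900000 − (110.7417346)/(92.2879980) = 3.6900419

3.69004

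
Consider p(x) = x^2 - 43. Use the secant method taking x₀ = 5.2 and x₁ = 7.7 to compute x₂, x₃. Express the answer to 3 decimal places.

6.437, 6.548

p(5.2) = -15.96000, p(7.7) = 16.29000
x₂ = 7.70000 − 16.29000·(7.70000 − 5.20000) / (16.29000 − (-15.96000)) = 7.70000 − (40.72500)/(32.25000) = 6.43721
p(6.43721) = -1.56234
x₃ = 6.43721 − (-1.56234)·(6.43721 − 7.70000) / (-1.56234 − 16.29000) = 6.43721 − (1.97290)/(-17.85234) = 6.54772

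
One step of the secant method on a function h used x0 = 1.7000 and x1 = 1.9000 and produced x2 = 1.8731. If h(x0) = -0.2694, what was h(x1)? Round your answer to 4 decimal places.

The secant line through (1.7000, -0.2694) and (1.9000, h(x1)) crosses zero at x2 = 1.8731.
So (1.7000, -0.2694), (1.9000, h(x1)), (1.8731, 0) are collinear:
h(x1) = -0.2694 · (1.9000 − 1.8731) / (1.7000 − 1.8731) = -0.2694 · (0.026900)/(-0.173100) = 0.041865

0.0419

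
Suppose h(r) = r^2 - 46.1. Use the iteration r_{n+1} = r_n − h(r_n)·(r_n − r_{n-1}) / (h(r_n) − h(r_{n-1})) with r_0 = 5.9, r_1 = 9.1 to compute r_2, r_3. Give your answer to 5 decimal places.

h(5.9) = -11.2900000, h(9.1) = 36.7100000
r_2 = 9.1000000 − 36.7100000·(9.1000000 − 5.9000000) / (36.7100000 − (-11.2900000)) = 9.1000000 − (117.4720000)/(48.0000000) = 6.6526667
h(6.6526667) = -1.8420262
r_3 = 6.6526667 − (-1.8420262)·(6.6526667 − 9.1000000) / (-1.8420262 − 36.7100000) = 6.6526667 − (4.5080522)/(-38.5520262) = 6.7696009

6.65267, 6.76960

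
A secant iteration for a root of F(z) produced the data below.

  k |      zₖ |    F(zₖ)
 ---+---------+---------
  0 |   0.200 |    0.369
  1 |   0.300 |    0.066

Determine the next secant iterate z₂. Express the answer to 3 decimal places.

z₂ = 0.300 − 0.066·(0.300 − 0.200) / (0.066 − 0.369)
   = 0.300 − (0.00660)/(-0.30300) = 0.32178

0.322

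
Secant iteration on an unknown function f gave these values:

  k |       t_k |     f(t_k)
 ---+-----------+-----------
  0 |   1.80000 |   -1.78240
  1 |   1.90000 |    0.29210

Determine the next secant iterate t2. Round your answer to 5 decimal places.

t2 = 1.90000 − 0.29210·(1.90000 − 1.80000) / (0.29210 − (-1.78240))
   = 1.90000 − (0.0292100)/(2.0745000) = 1.8859195

1.88592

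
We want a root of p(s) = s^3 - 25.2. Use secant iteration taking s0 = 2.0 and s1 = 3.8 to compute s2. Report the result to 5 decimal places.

2.66052

p(2.0) = -17.2000000, p(3.8) = 29.6720000
s2 = 3.8000000 − 29.6720000·(3.8000000 − 2.0000000) / (29.6720000 − (-17.2000000)) = 3.8000000 − (53.4096000)/(46.8720000) = 2.6605223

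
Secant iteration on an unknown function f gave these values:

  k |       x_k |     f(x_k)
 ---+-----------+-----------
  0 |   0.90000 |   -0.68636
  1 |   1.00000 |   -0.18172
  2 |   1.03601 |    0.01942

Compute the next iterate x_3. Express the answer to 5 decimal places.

1.03253

x_3 = 1.03601 − 0.01942·(1.03601 − 1.00000) / (0.01942 − (-0.18172))
   = 1.03601 − (0.0006993)/(0.2011400) = 1.0325332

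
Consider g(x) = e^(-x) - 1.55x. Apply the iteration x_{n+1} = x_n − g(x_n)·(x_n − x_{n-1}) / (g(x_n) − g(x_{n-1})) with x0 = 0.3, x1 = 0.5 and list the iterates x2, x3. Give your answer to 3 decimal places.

g(0.3) = 0.27582, g(0.5) = -0.16847
x2 = 0.50000 − (-0.16847)·(0.50000 − 0.30000) / (-0.16847 − 0.27582) = 0.50000 − (-0.03369)/(-0.44429) = 0.42416
g(0.42416) = -0.00313
x3 = 0.42416 − (-0.00313)·(0.42416 − 0.50000) / (-0.00313 − (-0.16847)) = 0.42416 − (0.00024)/(0.16534) = 0.42272

0.424, 0.423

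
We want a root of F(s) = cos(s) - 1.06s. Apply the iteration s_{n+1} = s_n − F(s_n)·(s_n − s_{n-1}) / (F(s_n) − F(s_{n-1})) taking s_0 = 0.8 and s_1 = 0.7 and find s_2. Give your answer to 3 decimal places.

F(0.8) = -0.15129, F(0.7) = 0.02284
s_2 = 0.70000 − 0.02284·(0.70000 − 0.80000) / (0.02284 − (-0.15129)) = 0.70000 − (-0.00228)/(0.17414) = 0.71312

0.713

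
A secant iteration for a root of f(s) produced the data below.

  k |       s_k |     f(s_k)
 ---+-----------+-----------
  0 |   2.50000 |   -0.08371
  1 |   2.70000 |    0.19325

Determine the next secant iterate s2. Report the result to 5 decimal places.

s2 = 2.70000 − 0.19325·(2.70000 − 2.50000) / (0.19325 − (-0.08371))
   = 2.70000 − (0.0386500)/(0.2769600) = 2.5604492

2.56045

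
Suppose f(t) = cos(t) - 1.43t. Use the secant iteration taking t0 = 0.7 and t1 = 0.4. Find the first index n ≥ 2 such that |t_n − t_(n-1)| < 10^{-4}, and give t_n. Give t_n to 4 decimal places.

n = 5, t_n = 0.5836

f(0.7) = -0.236158, f(0.4) = 0.349061
t2 = 0.400000 − 0.349061·(-0.300000)/(0.585219) = 0.578939;  |Δ| = 0.178939
f(0.578939) = 0.009161
t3 = 0.578939 − 0.009161·(0.178939)/(-0.339900) = 0.583762;  |Δ| = 0.004823
f(0.583762) = -0.000384
t4 = 0.583762 − (-0.000384)·(0.004823)/(-0.009545) = 0.583568;  |Δ| = 0.000194
f(0.583568) = 0.000000
t5 = 0.583568 − 0.000000·(-0.000194)/(0.000384) = 0.583568;  |Δ| = 0.000000
|t5 − t4| = 0.000000 < 10^{-4}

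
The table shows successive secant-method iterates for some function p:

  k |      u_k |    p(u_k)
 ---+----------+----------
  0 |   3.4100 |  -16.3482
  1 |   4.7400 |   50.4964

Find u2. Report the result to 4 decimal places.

3.7353

u2 = 4.7400 − 50.4964·(4.7400 − 3.4100) / (50.4964 − (-16.3482))
   = 4.7400 − (67.160212)/(66.844600) = 3.735278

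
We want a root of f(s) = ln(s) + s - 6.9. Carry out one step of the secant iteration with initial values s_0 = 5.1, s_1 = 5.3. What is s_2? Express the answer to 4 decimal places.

f(5.1) = -0.170759, f(5.3) = 0.067707
s_2 = 5.300000 − 0.067707·(5.300000 − 5.100000) / (0.067707 − (-0.170759)) = 5.300000 − (0.013541)/(0.238466) = 5.243215

5.2432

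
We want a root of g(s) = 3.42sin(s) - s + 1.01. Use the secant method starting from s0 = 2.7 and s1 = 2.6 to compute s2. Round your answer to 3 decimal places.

g(2.7) = -0.22836, g(2.6) = 0.17301
s2 = 2.60000 − 0.17301·(2.60000 − 2.70000) / (0.17301 − (-0.22836)) = 2.60000 − (-0.01730)/(0.40138) = 2.64311

2.643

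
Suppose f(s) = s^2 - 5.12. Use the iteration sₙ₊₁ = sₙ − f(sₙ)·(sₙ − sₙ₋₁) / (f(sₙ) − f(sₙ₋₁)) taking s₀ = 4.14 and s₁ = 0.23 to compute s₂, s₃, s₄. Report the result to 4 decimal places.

1.3895, 3.3588, 2.0612

f(4.14) = 12.019600, f(0.23) = -5.067100
s₂ = 0.230000 − (-5.067100)·(0.230000 − 4.140000) / (-5.067100 − 12.019600) = 0.230000 − (19.812361)/(-17.086700) = 1.389519
f(1.389519) = -3.189236
s₃ = 1.389519 − (-3.189236)·(1.389519 − 0.230000) / (-3.189236 − (-5.067100)) = 1.389519 − (-3.697981)/(1.877864) = 3.358768
f(3.358768) = 6.161320
s₄ = 3.358768 − 6.161320·(3.358768 − 1.389519) / (6.161320 − (-3.189236)) = 3.358768 − (12.133168)/(9.350556) = 2.061180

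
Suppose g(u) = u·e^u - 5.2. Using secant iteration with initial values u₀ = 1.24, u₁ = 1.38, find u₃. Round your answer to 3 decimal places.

g(1.24) = -0.91504, g(1.38) = 0.28536
u₂ = 1.38000 − 0.28536·(1.38000 − 1.24000) / (0.28536 − (-0.91504)) = 1.38000 − (0.03995)/(1.20040) = 1.34672
g(1.34672) = -0.02215
u₃ = 1.34672 − (-0.02215)·(1.34672 − 1.38000) / (-0.02215 − 0.28536) = 1.34672 − (0.00074)/(-0.30752) = 1.34912

1.349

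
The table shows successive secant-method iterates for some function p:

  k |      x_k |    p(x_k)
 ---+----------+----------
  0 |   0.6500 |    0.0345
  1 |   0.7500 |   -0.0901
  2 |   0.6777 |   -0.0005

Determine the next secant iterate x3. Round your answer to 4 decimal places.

x3 = 0.6777 − (-0.0005)·(0.6777 − 0.7500) / (-0.0005 − (-0.0901))
   = 0.6777 − (0.000036)/(0.089600) = 0.677297

0.6773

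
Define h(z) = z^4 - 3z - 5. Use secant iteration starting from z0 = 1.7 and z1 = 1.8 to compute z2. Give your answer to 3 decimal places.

1.795

h(1.7) = -1.74790, h(1.8) = 0.09760
z2 = 1.80000 − 0.09760·(1.80000 − 1.70000) / (0.09760 − (-1.74790)) = 1.80000 − (0.00976)/(1.84550) = 1.79471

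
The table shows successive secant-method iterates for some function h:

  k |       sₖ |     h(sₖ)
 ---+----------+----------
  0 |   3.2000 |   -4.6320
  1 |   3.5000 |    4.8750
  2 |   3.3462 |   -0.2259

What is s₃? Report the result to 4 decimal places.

s₃ = 3.3462 − (-0.2259)·(3.3462 − 3.5000) / (-0.2259 − 4.8750)
   = 3.3462 − (0.034743)/(-5.100900) = 3.353011

3.3530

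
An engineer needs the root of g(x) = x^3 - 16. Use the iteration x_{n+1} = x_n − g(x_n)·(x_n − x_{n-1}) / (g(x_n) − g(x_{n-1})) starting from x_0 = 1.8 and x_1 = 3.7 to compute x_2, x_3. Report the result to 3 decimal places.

g(1.8) = -10.16800, g(3.7) = 34.65300
x_2 = 3.70000 − 34.65300·(3.70000 − 1.80000) / (34.65300 − (-10.16800)) = 3.70000 − (65.84070)/(44.82100) = 2.23103
g(2.23103) = -4.89506
x_3 = 2.23103 − (-4.89506)·(2.23103 − 3.70000) / (-4.89506 − 34.65300) = 2.23103 − (7.19069)/(-39.54806) = 2.41285

2.231, 2.413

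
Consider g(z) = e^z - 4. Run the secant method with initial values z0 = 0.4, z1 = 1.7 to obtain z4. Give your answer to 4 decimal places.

g(0.4) = -2.508175, g(1.7) = 1.473947
z2 = 1.700000 − 1.473947·(1.700000 − 0.400000) / (1.473947 − (-2.508175)) = 1.700000 − (1.916132)/(3.982123) = 1.218817
g(1.218817) = -0.616819
z3 = 1.218817 − (-0.616819)·(1.218817 − 1.700000) / (-0.616819 − 1.473947) = 1.218817 − (0.296803)/(-2.090766) = 1.360775
g(1.360775) = -0.100784
z4 = 1.360775 − (-0.100784)·(1.360775 − 1.218817) / (-0.100784 − (-0.616819)) = 1.360775 − (-0.014307)/(0.516034) = 1.388501

1.3885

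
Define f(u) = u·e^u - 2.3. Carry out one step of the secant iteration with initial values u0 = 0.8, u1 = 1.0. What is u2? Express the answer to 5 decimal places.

f(0.8) = -0.5195673, f(1.0) = 0.4182818
u2 = 1.0000000 − 0.4182818·(1.0000000 − 0.8000000) / (0.4182818 − (-0.5195673)) = 1.0000000 − (0.0836564)/(0.9378491) = 0.9107998

0.91080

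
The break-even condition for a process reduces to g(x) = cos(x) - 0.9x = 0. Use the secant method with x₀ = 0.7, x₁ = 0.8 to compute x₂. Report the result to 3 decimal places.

g(0.7) = 0.13484, g(0.8) = -0.02329
x₂ = 0.80000 − (-0.02329)·(0.80000 − 0.70000) / (-0.02329 − 0.13484) = 0.80000 − (-0.00233)/(-0.15814) = 0.78527

0.785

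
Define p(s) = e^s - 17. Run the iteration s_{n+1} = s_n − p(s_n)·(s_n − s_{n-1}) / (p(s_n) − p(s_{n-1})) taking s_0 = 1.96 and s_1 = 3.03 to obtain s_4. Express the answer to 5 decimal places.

2.83365

p(1.96) = -9.9006729, p(3.03) = 3.6972326
s_2 = 3.0300000 − 3.6972326·(3.0300000 − 1.9600000) / (3.6972326 − (-9.9006729)) = 3.0300000 − (3.9560389)/(13.5979055) = 2.7390700
p(2.7390700) = -1.5274114
s_3 = 2.7390700 − (-1.5274114)·(2.7390700 − 3.0300000) / (-1.5274114 − 3.6972326) = 2.7390700 − (0.4443698)/(-5.2246439) = 2.8241226
p(2.8241226) = -0.1538418
s_4 = 2.8241226 − (-0.1538418)·(2.8241226 − 2.7390700) / (-0.1538418 − (-1.5274114)) = 2.8241226 − (-0.0130846)/(1.3735696) = 2.8336487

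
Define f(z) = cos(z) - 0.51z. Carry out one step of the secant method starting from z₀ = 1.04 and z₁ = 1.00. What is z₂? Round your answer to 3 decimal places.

f(1.04) = -0.02418, f(1.00) = 0.03030
z₂ = 1.00000 − 0.03030·(1.00000 − 1.04000) / (0.03030 − (-0.02418)) = 1.00000 − (-0.00121)/(0.05448) = 1.02225

1.022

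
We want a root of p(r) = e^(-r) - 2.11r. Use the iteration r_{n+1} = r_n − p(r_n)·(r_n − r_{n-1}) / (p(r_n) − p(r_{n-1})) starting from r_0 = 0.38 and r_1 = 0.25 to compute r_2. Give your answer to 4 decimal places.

0.3385

p(0.38) = -0.117939, p(0.25) = 0.251301
r_2 = 0.250000 − 0.251301·(0.250000 − 0.380000) / (0.251301 − (-0.117939)) = 0.250000 − (-0.032669)/(0.369239) = 0.338477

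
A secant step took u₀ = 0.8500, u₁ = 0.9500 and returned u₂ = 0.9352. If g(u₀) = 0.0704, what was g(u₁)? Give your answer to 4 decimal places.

The secant line through (0.8500, 0.0704) and (0.9500, g(u₁)) crosses zero at u₂ = 0.9352.
So (0.8500, 0.0704), (0.9500, g(u₁)), (0.9352, 0) are collinear:
g(u₁) = 0.0704 · (0.9500 − 0.9352) / (0.8500 − 0.9352) = 0.0704 · (0.014800)/(-0.085200) = -0.012229

-0.0122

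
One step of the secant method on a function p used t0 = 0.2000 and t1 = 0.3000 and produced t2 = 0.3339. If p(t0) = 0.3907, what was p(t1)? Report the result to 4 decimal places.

The secant line through (0.2000, 0.3907) and (0.3000, p(t1)) crosses zero at t2 = 0.3339.
So (0.2000, 0.3907), (0.3000, p(t1)), (0.3339, 0) are collinear:
p(t1) = 0.3907 · (0.3000 − 0.3339) / (0.2000 − 0.3339) = 0.3907 · (-0.033900)/(-0.133900) = 0.098915

0.0989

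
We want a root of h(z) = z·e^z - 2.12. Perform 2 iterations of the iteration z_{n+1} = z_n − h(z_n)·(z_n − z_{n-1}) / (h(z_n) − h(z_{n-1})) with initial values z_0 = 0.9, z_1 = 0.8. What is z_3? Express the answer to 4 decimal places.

h(0.9) = 0.093643, h(0.8) = -0.339567
z_2 = 0.800000 − (-0.339567)·(0.800000 − 0.900000) / (-0.339567 − 0.093643) = 0.800000 − (0.033957)/(-0.433210) = 0.878384
h(0.878384) = -0.005724
z_3 = 0.878384 − (-0.005724)·(0.878384 − 0.800000) / (-0.005724 − (-0.339567)) = 0.878384 − (-0.000449)/(0.333843) = 0.879728

0.8797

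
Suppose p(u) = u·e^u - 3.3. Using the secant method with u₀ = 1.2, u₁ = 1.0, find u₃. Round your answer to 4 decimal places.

1.0998

p(1.2) = 0.684140, p(1.0) = -0.581718
u₂ = 1.000000 − (-0.581718)·(1.000000 − 1.200000) / (-0.581718 − 0.684140) = 1.000000 − (0.116344)/(-1.265858) = 1.091909
p(1.091909) = -0.046158
u₃ = 1.091909 − (-0.046158)·(1.091909 − 1.000000) / (-0.046158 − (-0.581718)) = 1.091909 − (-0.004242)/(0.535560) = 1.099830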